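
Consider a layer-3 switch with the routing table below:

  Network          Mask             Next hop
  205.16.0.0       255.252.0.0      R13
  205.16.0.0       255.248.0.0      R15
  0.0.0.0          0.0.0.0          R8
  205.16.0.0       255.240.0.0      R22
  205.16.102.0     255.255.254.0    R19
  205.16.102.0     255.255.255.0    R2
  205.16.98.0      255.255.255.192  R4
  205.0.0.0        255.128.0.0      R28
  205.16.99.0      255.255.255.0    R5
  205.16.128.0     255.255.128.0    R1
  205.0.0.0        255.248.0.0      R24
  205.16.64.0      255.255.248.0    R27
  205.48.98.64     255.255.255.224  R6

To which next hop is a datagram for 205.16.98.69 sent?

Routes whose prefix contains 205.16.98.69:
  0.0.0.0/0 (default, matches everything) -> R8
  205.0.0.0/9 (205.0.0.0 - 205.127.255.255) -> R28
  205.16.0.0/12 (205.16.0.0 - 205.31.255.255) -> R22
  205.16.0.0/13 (205.16.0.0 - 205.23.255.255) -> R15
  205.16.0.0/14 (205.16.0.0 - 205.19.255.255) -> R13
More-specific entries that do NOT match:
  205.48.98.64/27 (205.48.98.64 - 205.48.98.95) does not contain 205.16.98.69
  205.16.98.0/26 (205.16.98.0 - 205.16.98.63) does not contain 205.16.98.69
  205.16.102.0/24 (205.16.102.0 - 205.16.102.255) does not contain 205.16.98.69
  205.16.99.0/24 (205.16.99.0 - 205.16.99.255) does not contain 205.16.98.69
  205.16.102.0/23 (205.16.102.0 - 205.16.103.255) does not contain 205.16.98.69
  205.16.64.0/21 (205.16.64.0 - 205.16.71.255) does not contain 205.16.98.69
  205.16.128.0/17 (205.16.128.0 - 205.16.255.255) does not contain 205.16.98.69
Longest matching prefix is /14 -> next hop R13.

R13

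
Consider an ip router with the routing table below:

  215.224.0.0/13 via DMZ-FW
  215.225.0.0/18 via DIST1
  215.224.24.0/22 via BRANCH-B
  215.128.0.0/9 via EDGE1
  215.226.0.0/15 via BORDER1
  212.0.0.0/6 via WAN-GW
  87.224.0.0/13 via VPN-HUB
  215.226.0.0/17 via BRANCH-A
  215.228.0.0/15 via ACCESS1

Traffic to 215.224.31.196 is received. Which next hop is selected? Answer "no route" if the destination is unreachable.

DMZ-FW

Routes whose prefix contains 215.224.31.196:
  212.0.0.0/6 (212.0.0.0 - 215.255.255.255) -> WAN-GW
  215.128.0.0/9 (215.128.0.0 - 215.255.255.255) -> EDGE1
  215.224.0.0/13 (215.224.0.0 - 215.231.255.255) -> DMZ-FW
More-specific entries that do NOT match:
  215.224.24.0/22 (215.224.24.0 - 215.224.27.255) does not contain 215.224.31.196
  215.225.0.0/18 (215.225.0.0 - 215.225.63.255) does not contain 215.224.31.196
  215.226.0.0/17 (215.226.0.0 - 215.226.127.255) does not contain 215.224.31.196
  215.226.0.0/15 (215.226.0.0 - 215.227.255.255) does not contain 215.224.31.196
  215.228.0.0/15 (215.228.0.0 - 215.229.255.255) does not contain 215.224.31.196
Longest matching prefix is /13 -> next hop DMZ-FW.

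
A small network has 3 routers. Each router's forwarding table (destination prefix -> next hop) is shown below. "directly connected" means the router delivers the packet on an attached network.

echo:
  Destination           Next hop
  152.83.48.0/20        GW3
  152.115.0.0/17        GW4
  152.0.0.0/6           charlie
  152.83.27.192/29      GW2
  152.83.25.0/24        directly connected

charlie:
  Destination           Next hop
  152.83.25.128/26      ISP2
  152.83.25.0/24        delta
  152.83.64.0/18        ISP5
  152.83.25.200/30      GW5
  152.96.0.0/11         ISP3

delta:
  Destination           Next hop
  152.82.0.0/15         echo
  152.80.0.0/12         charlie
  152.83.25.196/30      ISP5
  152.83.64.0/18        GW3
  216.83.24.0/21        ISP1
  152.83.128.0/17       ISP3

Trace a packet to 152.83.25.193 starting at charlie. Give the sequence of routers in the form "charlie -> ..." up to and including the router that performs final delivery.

charlie -> delta -> echo

At charlie: longest match for 152.83.25.193 is 152.83.25.0/24 -> delta
At delta: longest match for 152.83.25.193 is 152.82.0.0/15 -> echo
At echo: longest match for 152.83.25.193 is 152.83.25.0/24 -> directly connected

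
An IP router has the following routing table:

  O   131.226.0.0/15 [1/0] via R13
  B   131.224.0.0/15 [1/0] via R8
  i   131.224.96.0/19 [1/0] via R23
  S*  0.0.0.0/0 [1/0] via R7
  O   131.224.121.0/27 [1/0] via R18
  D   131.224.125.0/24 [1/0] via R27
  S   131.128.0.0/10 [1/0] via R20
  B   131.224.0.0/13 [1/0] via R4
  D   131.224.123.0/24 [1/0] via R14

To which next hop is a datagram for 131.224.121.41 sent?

R23

Routes whose prefix contains 131.224.121.41:
  0.0.0.0/0 (default, matches everything) -> R7
  131.224.0.0/13 (131.224.0.0 - 131.231.255.255) -> R4
  131.224.0.0/15 (131.224.0.0 - 131.225.255.255) -> R8
  131.224.96.0/19 (131.224.96.0 - 131.224.127.255) -> R23
More-specific entries that do NOT match:
  131.224.121.0/27 (131.224.121.0 - 131.224.121.31) does not contain 131.224.121.41
  131.224.125.0/24 (131.224.125.0 - 131.224.125.255) does not contain 131.224.121.41
  131.224.123.0/24 (131.224.123.0 - 131.224.123.255) does not contain 131.224.121.41
Longest matching prefix is /19 -> next hop R23.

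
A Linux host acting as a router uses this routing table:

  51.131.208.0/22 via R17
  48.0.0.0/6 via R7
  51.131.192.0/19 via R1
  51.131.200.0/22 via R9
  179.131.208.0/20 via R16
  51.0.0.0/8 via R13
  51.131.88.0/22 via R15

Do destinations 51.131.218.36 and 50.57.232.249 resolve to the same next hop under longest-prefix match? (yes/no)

51.131.218.36: longest match 51.131.192.0/19 -> R1
50.57.232.249: longest match 48.0.0.0/6 -> R7

no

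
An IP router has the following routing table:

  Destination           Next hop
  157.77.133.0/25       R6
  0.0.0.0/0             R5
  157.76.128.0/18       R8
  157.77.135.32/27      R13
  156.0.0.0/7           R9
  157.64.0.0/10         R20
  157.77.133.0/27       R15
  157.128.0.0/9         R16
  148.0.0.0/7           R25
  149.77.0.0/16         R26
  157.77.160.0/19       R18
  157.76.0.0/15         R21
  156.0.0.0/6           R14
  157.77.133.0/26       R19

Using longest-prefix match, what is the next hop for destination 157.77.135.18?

R21

Routes whose prefix contains 157.77.135.18:
  0.0.0.0/0 (default, matches everything) -> R5
  156.0.0.0/6 (156.0.0.0 - 159.255.255.255) -> R14
  156.0.0.0/7 (156.0.0.0 - 157.255.255.255) -> R9
  157.64.0.0/10 (157.64.0.0 - 157.127.255.255) -> R20
  157.76.0.0/15 (157.76.0.0 - 157.77.255.255) -> R21
More-specific entries that do NOT match:
  157.77.135.32/27 (157.77.135.32 - 157.77.135.63) does not contain 157.77.135.18
  157.77.133.0/27 (157.77.133.0 - 157.77.133.31) does not contain 157.77.135.18
  157.77.133.0/26 (157.77.133.0 - 157.77.133.63) does not contain 157.77.135.18
  157.77.133.0/25 (157.77.133.0 - 157.77.133.127) does not contain 157.77.135.18
  157.77.160.0/19 (157.77.160.0 - 157.77.191.255) does not contain 157.77.135.18
  157.76.128.0/18 (157.76.128.0 - 157.76.191.255) does not contain 157.77.135.18
  149.77.0.0/16 (149.77.0.0 - 149.77.255.255) does not contain 157.77.135.18
Longest matching prefix is /15 -> next hop R21.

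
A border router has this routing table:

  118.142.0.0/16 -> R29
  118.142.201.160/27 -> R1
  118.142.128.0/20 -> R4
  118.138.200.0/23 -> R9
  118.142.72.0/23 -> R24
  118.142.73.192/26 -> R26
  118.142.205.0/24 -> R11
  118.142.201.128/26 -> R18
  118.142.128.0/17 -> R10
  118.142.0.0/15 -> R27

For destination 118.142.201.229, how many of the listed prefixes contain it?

Prefixes containing 118.142.201.229:
  118.142.0.0/15 (118.142.0.0 - 118.143.255.255)
  118.142.0.0/16 (118.142.0.0 - 118.142.255.255)
  118.142.128.0/17 (118.142.128.0 - 118.142.255.255)
Total matching entries: 3.

3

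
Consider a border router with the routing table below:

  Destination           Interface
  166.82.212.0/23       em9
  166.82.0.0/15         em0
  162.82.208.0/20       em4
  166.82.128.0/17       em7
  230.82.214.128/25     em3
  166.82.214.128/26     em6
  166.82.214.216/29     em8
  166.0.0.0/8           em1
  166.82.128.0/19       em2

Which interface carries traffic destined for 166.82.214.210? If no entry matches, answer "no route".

Routes whose prefix contains 166.82.214.210:
  166.0.0.0/8 (166.0.0.0 - 166.255.255.255) -> em1
  166.82.0.0/15 (166.82.0.0 - 166.83.255.255) -> em0
  166.82.128.0/17 (166.82.128.0 - 166.82.255.255) -> em7
More-specific entries that do NOT match:
  166.82.214.216/29 (166.82.214.216 - 166.82.214.223) does not contain 166.82.214.210
  166.82.214.128/26 (166.82.214.128 - 166.82.214.191) does not contain 166.82.214.210
  230.82.214.128/25 (230.82.214.128 - 230.82.214.255) does not contain 166.82.214.210
  166.82.212.0/23 (166.82.212.0 - 166.82.213.255) does not contain 166.82.214.210
  162.82.208.0/20 (162.82.208.0 - 162.82.223.255) does not contain 166.82.214.210
  166.82.128.0/19 (166.82.128.0 - 166.82.159.255) does not contain 166.82.214.210
Longest matching prefix is /17 -> interface em7.

em7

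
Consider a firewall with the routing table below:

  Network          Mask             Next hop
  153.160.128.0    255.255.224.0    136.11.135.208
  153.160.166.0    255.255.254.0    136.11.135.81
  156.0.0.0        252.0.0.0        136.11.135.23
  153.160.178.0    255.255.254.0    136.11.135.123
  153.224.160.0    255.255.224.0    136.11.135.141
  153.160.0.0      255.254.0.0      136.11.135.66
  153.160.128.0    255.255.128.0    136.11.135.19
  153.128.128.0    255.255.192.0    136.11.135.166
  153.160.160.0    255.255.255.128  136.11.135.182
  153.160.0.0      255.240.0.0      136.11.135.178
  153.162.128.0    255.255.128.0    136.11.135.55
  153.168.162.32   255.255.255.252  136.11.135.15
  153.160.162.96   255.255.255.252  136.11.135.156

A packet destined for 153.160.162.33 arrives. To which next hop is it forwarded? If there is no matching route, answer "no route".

136.11.135.19

Routes whose prefix contains 153.160.162.33:
  153.160.0.0/12 (153.160.0.0 - 153.175.255.255) -> 136.11.135.178
  153.160.0.0/15 (153.160.0.0 - 153.161.255.255) -> 136.11.135.66
  153.160.128.0/17 (153.160.128.0 - 153.160.255.255) -> 136.11.135.19
More-specific entries that do NOT match:
  153.168.162.32/30 (153.168.162.32 - 153.168.162.35) does not contain 153.160.162.33
  153.160.162.96/30 (153.160.162.96 - 153.160.162.99) does not contain 153.160.162.33
  153.160.160.0/25 (153.160.160.0 - 153.160.160.127) does not contain 153.160.162.33
  153.160.166.0/23 (153.160.166.0 - 153.160.167.255) does not contain 153.160.162.33
  153.160.178.0/23 (153.160.178.0 - 153.160.179.255) does not contain 153.160.162.33
  153.160.128.0/19 (153.160.128.0 - 153.160.159.255) does not contain 153.160.162.33
  153.224.160.0/19 (153.224.160.0 - 153.224.191.255) does not contain 153.160.162.33
  153.128.128.0/18 (153.128.128.0 - 153.128.191.255) does not contain 153.160.162.33
Longest matching prefix is /17 -> next hop 136.11.135.19.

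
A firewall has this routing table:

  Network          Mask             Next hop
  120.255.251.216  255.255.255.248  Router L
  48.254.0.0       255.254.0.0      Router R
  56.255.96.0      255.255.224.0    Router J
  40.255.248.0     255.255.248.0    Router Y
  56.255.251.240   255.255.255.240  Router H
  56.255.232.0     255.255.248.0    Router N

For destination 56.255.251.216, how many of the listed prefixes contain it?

0

No listed prefix contains 56.255.251.216.
Total matching entries: 0.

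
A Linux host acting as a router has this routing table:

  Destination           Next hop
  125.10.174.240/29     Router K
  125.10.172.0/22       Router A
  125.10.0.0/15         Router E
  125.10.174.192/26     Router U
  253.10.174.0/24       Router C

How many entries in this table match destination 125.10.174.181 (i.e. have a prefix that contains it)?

Prefixes containing 125.10.174.181:
  125.10.0.0/15 (125.10.0.0 - 125.11.255.255)
  125.10.172.0/22 (125.10.172.0 - 125.10.175.255)
Total matching entries: 2.

2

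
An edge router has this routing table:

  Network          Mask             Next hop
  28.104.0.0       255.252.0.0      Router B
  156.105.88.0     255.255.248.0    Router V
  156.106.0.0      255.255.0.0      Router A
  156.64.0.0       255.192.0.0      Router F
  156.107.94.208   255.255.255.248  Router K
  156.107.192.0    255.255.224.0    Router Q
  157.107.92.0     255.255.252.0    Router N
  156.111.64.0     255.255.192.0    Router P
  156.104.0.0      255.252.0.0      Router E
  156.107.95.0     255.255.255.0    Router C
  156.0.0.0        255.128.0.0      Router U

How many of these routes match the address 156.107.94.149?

3

Prefixes containing 156.107.94.149:
  156.0.0.0/9 (156.0.0.0 - 156.127.255.255)
  156.64.0.0/10 (156.64.0.0 - 156.127.255.255)
  156.104.0.0/14 (156.104.0.0 - 156.107.255.255)
Total matching entries: 3.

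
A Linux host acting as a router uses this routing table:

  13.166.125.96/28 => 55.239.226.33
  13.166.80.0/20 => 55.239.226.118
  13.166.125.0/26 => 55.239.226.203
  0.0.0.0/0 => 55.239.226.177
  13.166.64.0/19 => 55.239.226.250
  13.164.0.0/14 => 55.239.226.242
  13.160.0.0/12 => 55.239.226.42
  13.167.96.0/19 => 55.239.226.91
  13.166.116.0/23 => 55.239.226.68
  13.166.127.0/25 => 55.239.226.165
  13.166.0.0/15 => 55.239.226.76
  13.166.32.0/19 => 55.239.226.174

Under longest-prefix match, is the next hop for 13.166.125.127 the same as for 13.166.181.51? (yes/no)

yes

13.166.125.127: longest match 13.166.0.0/15 -> 55.239.226.76
13.166.181.51: longest match 13.166.0.0/15 -> 55.239.226.76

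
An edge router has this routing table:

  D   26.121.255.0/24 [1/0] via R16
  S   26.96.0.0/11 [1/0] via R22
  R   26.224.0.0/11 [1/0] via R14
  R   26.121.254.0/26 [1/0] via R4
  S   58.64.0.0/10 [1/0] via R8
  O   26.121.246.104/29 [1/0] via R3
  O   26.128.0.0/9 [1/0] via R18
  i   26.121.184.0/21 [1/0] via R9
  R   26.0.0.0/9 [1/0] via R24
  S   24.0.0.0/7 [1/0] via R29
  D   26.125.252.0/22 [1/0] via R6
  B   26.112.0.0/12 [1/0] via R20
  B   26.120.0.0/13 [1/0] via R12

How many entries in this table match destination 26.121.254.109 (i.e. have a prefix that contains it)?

Prefixes containing 26.121.254.109:
  26.0.0.0/9 (26.0.0.0 - 26.127.255.255)
  26.96.0.0/11 (26.96.0.0 - 26.127.255.255)
  26.112.0.0/12 (26.112.0.0 - 26.127.255.255)
  26.120.0.0/13 (26.120.0.0 - 26.127.255.255)
Total matching entries: 4.

4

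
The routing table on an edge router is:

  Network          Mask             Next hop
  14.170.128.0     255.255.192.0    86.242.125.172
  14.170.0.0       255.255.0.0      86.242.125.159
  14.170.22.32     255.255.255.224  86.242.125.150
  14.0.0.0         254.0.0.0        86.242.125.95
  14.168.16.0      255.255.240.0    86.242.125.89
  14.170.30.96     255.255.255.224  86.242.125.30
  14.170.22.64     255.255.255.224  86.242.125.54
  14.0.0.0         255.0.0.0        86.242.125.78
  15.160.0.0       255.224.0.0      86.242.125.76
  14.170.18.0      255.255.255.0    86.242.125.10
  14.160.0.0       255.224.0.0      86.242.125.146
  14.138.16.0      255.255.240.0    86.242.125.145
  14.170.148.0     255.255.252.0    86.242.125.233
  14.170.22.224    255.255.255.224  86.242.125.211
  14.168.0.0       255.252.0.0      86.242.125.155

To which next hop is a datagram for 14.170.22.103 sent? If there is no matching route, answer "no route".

86.242.125.159

Routes whose prefix contains 14.170.22.103:
  14.0.0.0/7 (14.0.0.0 - 15.255.255.255) -> 86.242.125.95
  14.0.0.0/8 (14.0.0.0 - 14.255.255.255) -> 86.242.125.78
  14.160.0.0/11 (14.160.0.0 - 14.191.255.255) -> 86.242.125.146
  14.168.0.0/14 (14.168.0.0 - 14.171.255.255) -> 86.242.125.155
  14.170.0.0/16 (14.170.0.0 - 14.170.255.255) -> 86.242.125.159
More-specific entries that do NOT match:
  14.170.22.32/27 (14.170.22.32 - 14.170.22.63) does not contain 14.170.22.103
  14.170.30.96/27 (14.170.30.96 - 14.170.30.127) does not contain 14.170.22.103
  14.170.22.64/27 (14.170.22.64 - 14.170.22.95) does not contain 14.170.22.103
  14.170.22.224/27 (14.170.22.224 - 14.170.22.255) does not contain 14.170.22.103
  14.170.18.0/24 (14.170.18.0 - 14.170.18.255) does not contain 14.170.22.103
  14.170.148.0/22 (14.170.148.0 - 14.170.151.255) does not contain 14.170.22.103
  14.168.16.0/20 (14.168.16.0 - 14.168.31.255) does not contain 14.170.22.103
  14.138.16.0/20 (14.138.16.0 - 14.138.31.255) does not contain 14.170.22.103
  14.170.128.0/18 (14.170.128.0 - 14.170.191.255) does not contain 14.170.22.103
Longest matching prefix is /16 -> next hop 86.242.125.159.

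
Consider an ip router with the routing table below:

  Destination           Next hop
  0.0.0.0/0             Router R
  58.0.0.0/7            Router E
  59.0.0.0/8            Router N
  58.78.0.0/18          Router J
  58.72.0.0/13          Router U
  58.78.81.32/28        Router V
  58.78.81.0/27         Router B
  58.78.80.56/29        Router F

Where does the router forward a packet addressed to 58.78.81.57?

Routes whose prefix contains 58.78.81.57:
  0.0.0.0/0 (default, matches everything) -> Router R
  58.0.0.0/7 (58.0.0.0 - 59.255.255.255) -> Router E
  58.72.0.0/13 (58.72.0.0 - 58.79.255.255) -> Router U
More-specific entries that do NOT match:
  58.78.80.56/29 (58.78.80.56 - 58.78.80.63) does not contain 58.78.81.57
  58.78.81.32/28 (58.78.81.32 - 58.78.81.47) does not contain 58.78.81.57
  58.78.81.0/27 (58.78.81.0 - 58.78.81.31) does not contain 58.78.81.57
  58.78.0.0/18 (58.78.0.0 - 58.78.63.255) does not contain 58.78.81.57
Longest matching prefix is /13 -> next hop Router U.

Router U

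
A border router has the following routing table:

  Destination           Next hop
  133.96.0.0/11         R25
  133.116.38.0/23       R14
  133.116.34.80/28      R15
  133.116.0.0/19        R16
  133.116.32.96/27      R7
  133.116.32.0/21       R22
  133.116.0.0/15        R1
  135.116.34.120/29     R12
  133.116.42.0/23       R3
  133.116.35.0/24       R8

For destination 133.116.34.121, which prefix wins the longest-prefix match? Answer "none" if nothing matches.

Entries matching 133.116.34.121:
  133.96.0.0/11 (133.96.0.0 - 133.127.255.255)
  133.116.0.0/15 (133.116.0.0 - 133.117.255.255)
  133.116.32.0/21 (133.116.32.0 - 133.116.39.255)
Most specific is 133.116.32.0/21.

133.116.32.0/21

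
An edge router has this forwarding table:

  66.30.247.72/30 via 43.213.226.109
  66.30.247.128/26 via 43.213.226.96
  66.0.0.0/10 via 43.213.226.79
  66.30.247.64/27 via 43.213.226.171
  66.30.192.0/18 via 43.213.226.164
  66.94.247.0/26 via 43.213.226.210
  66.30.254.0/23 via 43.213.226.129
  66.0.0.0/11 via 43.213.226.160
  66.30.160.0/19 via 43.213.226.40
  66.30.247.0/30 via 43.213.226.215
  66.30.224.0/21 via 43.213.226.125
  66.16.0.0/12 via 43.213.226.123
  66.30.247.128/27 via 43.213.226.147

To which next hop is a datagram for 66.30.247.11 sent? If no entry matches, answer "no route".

Routes whose prefix contains 66.30.247.11:
  66.0.0.0/10 (66.0.0.0 - 66.63.255.255) -> 43.213.226.79
  66.0.0.0/11 (66.0.0.0 - 66.31.255.255) -> 43.213.226.160
  66.16.0.0/12 (66.16.0.0 - 66.31.255.255) -> 43.213.226.123
  66.30.192.0/18 (66.30.192.0 - 66.30.255.255) -> 43.213.226.164
More-specific entries that do NOT match:
  66.30.247.72/30 (66.30.247.72 - 66.30.247.75) does not contain 66.30.247.11
  66.30.247.0/30 (66.30.247.0 - 66.30.247.3) does not contain 66.30.247.11
  66.30.247.64/27 (66.30.247.64 - 66.30.247.95) does not contain 66.30.247.11
  66.30.247.128/27 (66.30.247.128 - 66.30.247.159) does not contain 66.30.247.11
  66.30.247.128/26 (66.30.247.128 - 66.30.247.191) does not contain 66.30.247.11
  66.94.247.0/26 (66.94.247.0 - 66.94.247.63) does not contain 66.30.247.11
  66.30.254.0/23 (66.30.254.0 - 66.30.255.255) does not contain 66.30.247.11
  66.30.224.0/21 (66.30.224.0 - 66.30.231.255) does not contain 66.30.247.11
  66.30.160.0/19 (66.30.160.0 - 66.30.191.255) does not contain 66.30.247.11
Longest matching prefix is /18 -> next hop 43.213.226.164.

43.213.226.164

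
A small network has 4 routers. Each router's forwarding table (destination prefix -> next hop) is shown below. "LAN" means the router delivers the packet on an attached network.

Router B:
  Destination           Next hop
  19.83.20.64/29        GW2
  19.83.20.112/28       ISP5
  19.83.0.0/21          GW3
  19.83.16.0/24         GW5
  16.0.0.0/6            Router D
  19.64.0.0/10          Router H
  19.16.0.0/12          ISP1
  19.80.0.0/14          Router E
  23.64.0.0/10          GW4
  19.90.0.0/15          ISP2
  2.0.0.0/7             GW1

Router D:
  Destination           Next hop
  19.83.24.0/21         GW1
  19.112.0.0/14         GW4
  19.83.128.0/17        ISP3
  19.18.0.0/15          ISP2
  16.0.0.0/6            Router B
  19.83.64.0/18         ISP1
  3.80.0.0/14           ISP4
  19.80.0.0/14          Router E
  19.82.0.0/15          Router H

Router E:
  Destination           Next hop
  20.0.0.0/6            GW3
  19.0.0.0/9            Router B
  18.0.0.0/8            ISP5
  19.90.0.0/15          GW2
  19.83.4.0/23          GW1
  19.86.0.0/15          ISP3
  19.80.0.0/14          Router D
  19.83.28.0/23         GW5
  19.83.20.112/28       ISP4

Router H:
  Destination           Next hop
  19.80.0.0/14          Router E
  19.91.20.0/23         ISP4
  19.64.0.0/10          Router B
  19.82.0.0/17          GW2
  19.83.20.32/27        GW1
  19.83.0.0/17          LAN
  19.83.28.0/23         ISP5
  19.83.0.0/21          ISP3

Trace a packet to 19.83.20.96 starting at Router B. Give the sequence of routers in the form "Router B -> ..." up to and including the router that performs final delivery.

At Router B: longest match for 19.83.20.96 is 19.80.0.0/14 -> Router E
At Router E: longest match for 19.83.20.96 is 19.80.0.0/14 -> Router D
At Router D: longest match for 19.83.20.96 is 19.82.0.0/15 -> Router H
At Router H: longest match for 19.83.20.96 is 19.83.0.0/17 -> LAN

Router B -> Router E -> Router D -> Router H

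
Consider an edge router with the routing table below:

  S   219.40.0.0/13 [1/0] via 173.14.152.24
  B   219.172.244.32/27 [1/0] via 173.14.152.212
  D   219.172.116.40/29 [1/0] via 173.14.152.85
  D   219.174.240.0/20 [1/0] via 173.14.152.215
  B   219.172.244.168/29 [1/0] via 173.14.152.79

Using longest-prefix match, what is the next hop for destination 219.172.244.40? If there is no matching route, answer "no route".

173.14.152.212

Routes whose prefix contains 219.172.244.40:
  219.172.244.32/27 (219.172.244.32 - 219.172.244.63) -> 173.14.152.212
More-specific entries that do NOT match:
  219.172.116.40/29 (219.172.116.40 - 219.172.116.47) does not contain 219.172.244.40
  219.172.244.168/29 (219.172.244.168 - 219.172.244.175) does not contain 219.172.244.40
Longest matching prefix is /27 -> next hop 173.14.152.212.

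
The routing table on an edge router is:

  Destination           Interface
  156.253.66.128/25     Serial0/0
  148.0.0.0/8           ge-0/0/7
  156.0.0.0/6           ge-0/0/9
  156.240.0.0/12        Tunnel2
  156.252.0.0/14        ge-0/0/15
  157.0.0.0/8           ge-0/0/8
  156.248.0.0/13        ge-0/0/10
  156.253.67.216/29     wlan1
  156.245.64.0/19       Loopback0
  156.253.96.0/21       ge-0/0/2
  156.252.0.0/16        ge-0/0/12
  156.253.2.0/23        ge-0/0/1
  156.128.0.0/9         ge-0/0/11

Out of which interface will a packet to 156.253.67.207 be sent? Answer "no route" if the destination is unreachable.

Routes whose prefix contains 156.253.67.207:
  156.0.0.0/6 (156.0.0.0 - 159.255.255.255) -> ge-0/0/9
  156.128.0.0/9 (156.128.0.0 - 156.255.255.255) -> ge-0/0/11
  156.240.0.0/12 (156.240.0.0 - 156.255.255.255) -> Tunnel2
  156.248.0.0/13 (156.248.0.0 - 156.255.255.255) -> ge-0/0/10
  156.252.0.0/14 (156.252.0.0 - 156.255.255.255) -> ge-0/0/15
More-specific entries that do NOT match:
  156.253.67.216/29 (156.253.67.216 - 156.253.67.223) does not contain 156.253.67.207
  156.253.66.128/25 (156.253.66.128 - 156.253.66.255) does not contain 156.253.67.207
  156.253.2.0/23 (156.253.2.0 - 156.253.3.255) does not contain 156.253.67.207
  156.253.96.0/21 (156.253.96.0 - 156.253.103.255) does not contain 156.253.67.207
  156.245.64.0/19 (156.245.64.0 - 156.245.95.255) does not contain 156.253.67.207
  156.252.0.0/16 (156.252.0.0 - 156.252.255.255) does not contain 156.253.67.207
Longest matching prefix is /14 -> interface ge-0/0/15.

ge-0/0/15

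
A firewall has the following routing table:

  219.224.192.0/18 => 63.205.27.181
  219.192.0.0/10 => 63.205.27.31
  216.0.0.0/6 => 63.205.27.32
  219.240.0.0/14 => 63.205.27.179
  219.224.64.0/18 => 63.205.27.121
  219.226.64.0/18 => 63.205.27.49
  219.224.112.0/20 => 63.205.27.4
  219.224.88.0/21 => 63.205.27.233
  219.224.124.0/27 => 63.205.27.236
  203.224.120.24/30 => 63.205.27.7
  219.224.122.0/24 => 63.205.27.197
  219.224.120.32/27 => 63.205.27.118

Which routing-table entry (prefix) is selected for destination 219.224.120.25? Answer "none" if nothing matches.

Entries matching 219.224.120.25:
  216.0.0.0/6 (216.0.0.0 - 219.255.255.255)
  219.192.0.0/10 (219.192.0.0 - 219.255.255.255)
  219.224.64.0/18 (219.224.64.0 - 219.224.127.255)
  219.224.112.0/20 (219.224.112.0 - 219.224.127.255)
Most specific is 219.224.112.0/20.

219.224.112.0/20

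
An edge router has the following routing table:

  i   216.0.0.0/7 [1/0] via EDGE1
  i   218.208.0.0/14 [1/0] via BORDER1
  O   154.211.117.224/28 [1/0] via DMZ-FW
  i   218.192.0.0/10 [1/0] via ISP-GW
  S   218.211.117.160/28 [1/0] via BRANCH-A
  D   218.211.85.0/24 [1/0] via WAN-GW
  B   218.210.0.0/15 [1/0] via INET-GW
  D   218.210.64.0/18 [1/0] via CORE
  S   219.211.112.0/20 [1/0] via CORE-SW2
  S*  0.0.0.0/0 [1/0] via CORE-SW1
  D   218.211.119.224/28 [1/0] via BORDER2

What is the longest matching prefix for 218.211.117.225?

Entries matching 218.211.117.225:
  0.0.0.0/0 (default, matches everything)
  218.192.0.0/10 (218.192.0.0 - 218.255.255.255)
  218.208.0.0/14 (218.208.0.0 - 218.211.255.255)
  218.210.0.0/15 (218.210.0.0 - 218.211.255.255)
Most specific is 218.210.0.0/15.

218.210.0.0/15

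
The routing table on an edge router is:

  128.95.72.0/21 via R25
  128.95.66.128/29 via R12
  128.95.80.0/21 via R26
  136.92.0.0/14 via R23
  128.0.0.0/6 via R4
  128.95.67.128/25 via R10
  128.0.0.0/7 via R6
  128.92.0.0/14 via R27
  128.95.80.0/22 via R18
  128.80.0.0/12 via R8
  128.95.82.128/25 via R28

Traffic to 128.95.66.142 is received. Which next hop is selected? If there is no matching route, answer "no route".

Routes whose prefix contains 128.95.66.142:
  128.0.0.0/6 (128.0.0.0 - 131.255.255.255) -> R4
  128.0.0.0/7 (128.0.0.0 - 129.255.255.255) -> R6
  128.80.0.0/12 (128.80.0.0 - 128.95.255.255) -> R8
  128.92.0.0/14 (128.92.0.0 - 128.95.255.255) -> R27
More-specific entries that do NOT match:
  128.95.66.128/29 (128.95.66.128 - 128.95.66.135) does not contain 128.95.66.142
  128.95.67.128/25 (128.95.67.128 - 128.95.67.255) does not contain 128.95.66.142
  128.95.82.128/25 (128.95.82.128 - 128.95.82.255) does not contain 128.95.66.142
  128.95.80.0/22 (128.95.80.0 - 128.95.83.255) does not contain 128.95.66.142
  128.95.72.0/21 (128.95.72.0 - 128.95.79.255) does not contain 128.95.66.142
  128.95.80.0/21 (128.95.80.0 - 128.95.87.255) does not contain 128.95.66.142
Longest matching prefix is /14 -> next hop R27.

R27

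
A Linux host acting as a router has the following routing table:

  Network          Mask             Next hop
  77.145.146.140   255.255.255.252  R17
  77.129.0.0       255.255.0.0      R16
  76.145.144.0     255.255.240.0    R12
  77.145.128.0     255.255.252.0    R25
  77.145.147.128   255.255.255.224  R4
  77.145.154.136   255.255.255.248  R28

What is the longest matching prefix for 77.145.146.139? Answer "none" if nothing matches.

77.145.146.139 is outside every listed prefix and there is no default route.

none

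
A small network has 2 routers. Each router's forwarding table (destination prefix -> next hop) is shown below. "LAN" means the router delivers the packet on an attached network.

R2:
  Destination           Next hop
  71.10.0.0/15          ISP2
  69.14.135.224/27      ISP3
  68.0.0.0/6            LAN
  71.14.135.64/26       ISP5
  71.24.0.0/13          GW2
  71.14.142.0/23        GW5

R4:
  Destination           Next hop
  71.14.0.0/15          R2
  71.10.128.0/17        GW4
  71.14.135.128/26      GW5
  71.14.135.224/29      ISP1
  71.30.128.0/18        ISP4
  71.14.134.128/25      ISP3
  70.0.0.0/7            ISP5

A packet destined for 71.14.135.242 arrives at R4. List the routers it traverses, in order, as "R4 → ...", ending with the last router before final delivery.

At R4: longest match for 71.14.135.242 is 71.14.0.0/15 -> R2
At R2: longest match for 71.14.135.242 is 68.0.0.0/6 -> LAN

R4 → R2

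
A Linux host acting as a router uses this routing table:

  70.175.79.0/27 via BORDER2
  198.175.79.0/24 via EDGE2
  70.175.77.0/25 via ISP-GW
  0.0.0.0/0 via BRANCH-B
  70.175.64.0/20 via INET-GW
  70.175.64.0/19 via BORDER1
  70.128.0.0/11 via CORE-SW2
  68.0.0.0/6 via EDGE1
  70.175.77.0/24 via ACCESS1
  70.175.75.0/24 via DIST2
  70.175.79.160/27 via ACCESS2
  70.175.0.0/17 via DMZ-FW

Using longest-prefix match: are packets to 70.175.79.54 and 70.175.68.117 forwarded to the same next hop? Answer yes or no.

yes

70.175.79.54: longest match 70.175.64.0/20 -> INET-GW
70.175.68.117: longest match 70.175.64.0/20 -> INET-GW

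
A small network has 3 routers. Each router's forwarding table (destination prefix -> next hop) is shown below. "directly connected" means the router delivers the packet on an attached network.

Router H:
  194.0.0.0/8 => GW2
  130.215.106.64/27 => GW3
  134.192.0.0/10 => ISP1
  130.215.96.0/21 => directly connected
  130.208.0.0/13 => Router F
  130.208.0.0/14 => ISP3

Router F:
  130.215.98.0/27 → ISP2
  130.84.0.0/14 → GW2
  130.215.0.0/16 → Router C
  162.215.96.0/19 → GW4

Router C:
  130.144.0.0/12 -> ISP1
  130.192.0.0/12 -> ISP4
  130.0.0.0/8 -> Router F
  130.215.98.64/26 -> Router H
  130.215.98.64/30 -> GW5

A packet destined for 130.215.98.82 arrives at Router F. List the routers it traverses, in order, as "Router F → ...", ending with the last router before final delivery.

Router F → Router C → Router H

At Router F: longest match for 130.215.98.82 is 130.215.0.0/16 -> Router C
At Router C: longest match for 130.215.98.82 is 130.215.98.64/26 -> Router H
At Router H: longest match for 130.215.98.82 is 130.215.96.0/21 -> directly connected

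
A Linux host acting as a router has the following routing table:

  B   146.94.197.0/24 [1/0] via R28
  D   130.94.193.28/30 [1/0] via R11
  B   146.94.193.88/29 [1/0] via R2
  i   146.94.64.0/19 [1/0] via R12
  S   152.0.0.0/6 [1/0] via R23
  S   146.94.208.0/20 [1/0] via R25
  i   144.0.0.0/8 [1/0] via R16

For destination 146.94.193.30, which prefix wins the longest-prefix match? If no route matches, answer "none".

146.94.193.30 is outside every listed prefix and there is no default route.

none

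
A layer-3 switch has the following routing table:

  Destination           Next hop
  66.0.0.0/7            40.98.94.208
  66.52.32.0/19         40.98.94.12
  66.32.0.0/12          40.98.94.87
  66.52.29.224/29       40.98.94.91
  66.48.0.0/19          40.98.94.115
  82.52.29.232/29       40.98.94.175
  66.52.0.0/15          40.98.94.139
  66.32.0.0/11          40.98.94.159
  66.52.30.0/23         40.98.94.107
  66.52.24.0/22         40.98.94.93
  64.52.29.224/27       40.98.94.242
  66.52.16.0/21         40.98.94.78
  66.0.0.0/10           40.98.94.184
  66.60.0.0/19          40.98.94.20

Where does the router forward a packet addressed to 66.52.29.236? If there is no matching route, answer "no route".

Routes whose prefix contains 66.52.29.236:
  66.0.0.0/7 (66.0.0.0 - 67.255.255.255) -> 40.98.94.208
  66.0.0.0/10 (66.0.0.0 - 66.63.255.255) -> 40.98.94.184
  66.32.0.0/11 (66.32.0.0 - 66.63.255.255) -> 40.98.94.159
  66.52.0.0/15 (66.52.0.0 - 66.53.255.255) -> 40.98.94.139
More-specific entries that do NOT match:
  66.52.29.224/29 (66.52.29.224 - 66.52.29.231) does not contain 66.52.29.236
  82.52.29.232/29 (82.52.29.232 - 82.52.29.239) does not contain 66.52.29.236
  64.52.29.224/27 (64.52.29.224 - 64.52.29.255) does not contain 66.52.29.236
  66.52.30.0/23 (66.52.30.0 - 66.52.31.255) does not contain 66.52.29.236
  66.52.24.0/22 (66.52.24.0 - 66.52.27.255) does not contain 66.52.29.236
  66.52.16.0/21 (66.52.16.0 - 66.52.23.255) does not contain 66.52.29.236
  66.52.32.0/19 (66.52.32.0 - 66.52.63.255) does not contain 66.52.29.236
  66.48.0.0/19 (66.48.0.0 - 66.48.31.255) does not contain 66.52.29.236
  66.60.0.0/19 (66.60.0.0 - 66.60.31.255) does not contain 66.52.29.236
Longest matching prefix is /15 -> next hop 40.98.94.139.

40.98.94.139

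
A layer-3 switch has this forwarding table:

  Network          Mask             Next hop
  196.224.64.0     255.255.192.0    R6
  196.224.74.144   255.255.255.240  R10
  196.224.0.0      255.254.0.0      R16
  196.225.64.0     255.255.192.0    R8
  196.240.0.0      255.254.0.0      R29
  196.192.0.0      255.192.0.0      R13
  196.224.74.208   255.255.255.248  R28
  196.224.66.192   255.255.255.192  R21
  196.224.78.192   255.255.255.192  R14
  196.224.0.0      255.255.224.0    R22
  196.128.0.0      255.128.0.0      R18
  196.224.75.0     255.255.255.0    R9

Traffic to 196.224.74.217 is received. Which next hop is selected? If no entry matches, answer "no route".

R6

Routes whose prefix contains 196.224.74.217:
  196.128.0.0/9 (196.128.0.0 - 196.255.255.255) -> R18
  196.192.0.0/10 (196.192.0.0 - 196.255.255.255) -> R13
  196.224.0.0/15 (196.224.0.0 - 196.225.255.255) -> R16
  196.224.64.0/18 (196.224.64.0 - 196.224.127.255) -> R6
More-specific entries that do NOT match:
  196.224.74.208/29 (196.224.74.208 - 196.224.74.215) does not contain 196.224.74.217
  196.224.74.144/28 (196.224.74.144 - 196.224.74.159) does not contain 196.224.74.217
  196.224.66.192/26 (196.224.66.192 - 196.224.66.255) does not contain 196.224.74.217
  196.224.78.192/26 (196.224.78.192 - 196.224.78.255) does not contain 196.224.74.217
  196.224.75.0/24 (196.224.75.0 - 196.224.75.255) does not contain 196.224.74.217
  196.224.0.0/19 (196.224.0.0 - 196.224.31.255) does not contain 196.224.74.217
Longest matching prefix is /18 -> next hop R6.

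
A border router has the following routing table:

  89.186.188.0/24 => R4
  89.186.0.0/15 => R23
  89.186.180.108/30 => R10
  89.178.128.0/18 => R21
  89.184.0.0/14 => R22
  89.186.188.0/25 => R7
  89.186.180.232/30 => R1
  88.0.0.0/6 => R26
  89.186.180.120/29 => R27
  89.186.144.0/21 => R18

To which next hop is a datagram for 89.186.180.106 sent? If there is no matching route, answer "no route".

R23

Routes whose prefix contains 89.186.180.106:
  88.0.0.0/6 (88.0.0.0 - 91.255.255.255) -> R26
  89.184.0.0/14 (89.184.0.0 - 89.187.255.255) -> R22
  89.186.0.0/15 (89.186.0.0 - 89.187.255.255) -> R23
More-specific entries that do NOT match:
  89.186.180.108/30 (89.186.180.108 - 89.186.180.111) does not contain 89.186.180.106
  89.186.180.232/30 (89.186.180.232 - 89.186.180.235) does not contain 89.186.180.106
  89.186.180.120/29 (89.186.180.120 - 89.186.180.127) does not contain 89.186.180.106
  89.186.188.0/25 (89.186.188.0 - 89.186.188.127) does not contain 89.186.180.106
  89.186.188.0/24 (89.186.188.0 - 89.186.188.255) does not contain 89.186.180.106
  89.186.144.0/21 (89.186.144.0 - 89.186.151.255) does not contain 89.186.180.106
  89.178.128.0/18 (89.178.128.0 - 89.178.191.255) does not contain 89.186.180.106
Longest matching prefix is /15 -> next hop R23.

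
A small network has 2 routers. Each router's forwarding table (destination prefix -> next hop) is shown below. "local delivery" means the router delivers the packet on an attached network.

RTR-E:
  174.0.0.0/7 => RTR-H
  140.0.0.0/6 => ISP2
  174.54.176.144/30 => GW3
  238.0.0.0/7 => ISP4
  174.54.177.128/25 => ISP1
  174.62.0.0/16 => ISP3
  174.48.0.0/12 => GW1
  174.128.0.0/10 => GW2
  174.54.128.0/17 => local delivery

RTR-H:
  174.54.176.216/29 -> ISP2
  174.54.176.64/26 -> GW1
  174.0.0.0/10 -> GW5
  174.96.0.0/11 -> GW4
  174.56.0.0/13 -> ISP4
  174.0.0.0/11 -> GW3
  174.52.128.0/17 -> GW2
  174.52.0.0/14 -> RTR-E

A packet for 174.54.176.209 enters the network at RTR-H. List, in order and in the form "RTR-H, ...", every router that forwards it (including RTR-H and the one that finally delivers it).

RTR-H, RTR-E

At RTR-H: longest match for 174.54.176.209 is 174.52.0.0/14 -> RTR-E
At RTR-E: longest match for 174.54.176.209 is 174.54.128.0/17 -> local delivery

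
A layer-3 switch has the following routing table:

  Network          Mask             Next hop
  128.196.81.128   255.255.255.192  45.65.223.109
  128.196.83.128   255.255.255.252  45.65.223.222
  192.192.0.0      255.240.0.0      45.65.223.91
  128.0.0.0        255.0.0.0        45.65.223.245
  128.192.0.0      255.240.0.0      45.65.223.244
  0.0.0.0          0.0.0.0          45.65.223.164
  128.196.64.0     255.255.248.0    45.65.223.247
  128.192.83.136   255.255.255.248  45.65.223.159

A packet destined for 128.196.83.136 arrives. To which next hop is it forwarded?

45.65.223.244

Routes whose prefix contains 128.196.83.136:
  0.0.0.0/0 (default, matches everything) -> 45.65.223.164
  128.0.0.0/8 (128.0.0.0 - 128.255.255.255) -> 45.65.223.245
  128.192.0.0/12 (128.192.0.0 - 128.207.255.255) -> 45.65.223.244
More-specific entries that do NOT match:
  128.196.83.128/30 (128.196.83.128 - 128.196.83.131) does not contain 128.196.83.136
  128.192.83.136/29 (128.192.83.136 - 128.192.83.143) does not contain 128.196.83.136
  128.196.81.128/26 (128.196.81.128 - 128.196.81.191) does not contain 128.196.83.136
  128.196.64.0/21 (128.196.64.0 - 128.196.71.255) does not contain 128.196.83.136
Longest matching prefix is /12 -> next hop 45.65.223.244.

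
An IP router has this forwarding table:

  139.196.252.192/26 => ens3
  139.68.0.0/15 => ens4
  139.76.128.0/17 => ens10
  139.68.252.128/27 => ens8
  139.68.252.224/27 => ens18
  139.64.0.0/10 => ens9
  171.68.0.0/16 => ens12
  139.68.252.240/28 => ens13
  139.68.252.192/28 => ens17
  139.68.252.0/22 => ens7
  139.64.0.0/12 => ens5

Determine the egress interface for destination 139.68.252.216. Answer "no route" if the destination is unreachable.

ens7

Routes whose prefix contains 139.68.252.216:
  139.64.0.0/10 (139.64.0.0 - 139.127.255.255) -> ens9
  139.64.0.0/12 (139.64.0.0 - 139.79.255.255) -> ens5
  139.68.0.0/15 (139.68.0.0 - 139.69.255.255) -> ens4
  139.68.252.0/22 (139.68.252.0 - 139.68.255.255) -> ens7
More-specific entries that do NOT match:
  139.68.252.240/28 (139.68.252.240 - 139.68.252.255) does not contain 139.68.252.216
  139.68.252.192/28 (139.68.252.192 - 139.68.252.207) does not contain 139.68.252.216
  139.68.252.128/27 (139.68.252.128 - 139.68.252.159) does not contain 139.68.252.216
  139.68.252.224/27 (139.68.252.224 - 139.68.252.255) does not contain 139.68.252.216
  139.196.252.192/26 (139.196.252.192 - 139.196.252.255) does not contain 139.68.252.216
Longest matching prefix is /22 -> interface ens7.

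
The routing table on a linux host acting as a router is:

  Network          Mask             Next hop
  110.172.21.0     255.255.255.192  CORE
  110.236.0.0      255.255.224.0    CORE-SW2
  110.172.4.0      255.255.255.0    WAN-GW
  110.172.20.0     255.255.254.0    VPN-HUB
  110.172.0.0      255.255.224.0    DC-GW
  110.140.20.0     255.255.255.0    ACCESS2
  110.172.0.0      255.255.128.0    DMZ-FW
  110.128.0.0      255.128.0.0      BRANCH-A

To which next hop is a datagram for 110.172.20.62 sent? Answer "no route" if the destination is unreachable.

VPN-HUB

Routes whose prefix contains 110.172.20.62:
  110.128.0.0/9 (110.128.0.0 - 110.255.255.255) -> BRANCH-A
  110.172.0.0/17 (110.172.0.0 - 110.172.127.255) -> DMZ-FW
  110.172.0.0/19 (110.172.0.0 - 110.172.31.255) -> DC-GW
  110.172.20.0/23 (110.172.20.0 - 110.172.21.255) -> VPN-HUB
More-specific entries that do NOT match:
  110.172.21.0/26 (110.172.21.0 - 110.172.21.63) does not contain 110.172.20.62
  110.172.4.0/24 (110.172.4.0 - 110.172.4.255) does not contain 110.172.20.62
  110.140.20.0/24 (110.140.20.0 - 110.140.20.255) does not contain 110.172.20.62
Longest matching prefix is /23 -> next hop VPN-HUB.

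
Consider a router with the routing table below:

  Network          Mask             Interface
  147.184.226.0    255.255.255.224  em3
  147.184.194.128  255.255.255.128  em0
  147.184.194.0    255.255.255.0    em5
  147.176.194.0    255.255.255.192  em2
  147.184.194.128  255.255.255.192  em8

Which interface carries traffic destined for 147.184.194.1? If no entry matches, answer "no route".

Routes whose prefix contains 147.184.194.1:
  147.184.194.0/24 (147.184.194.0 - 147.184.194.255) -> em5
More-specific entries that do NOT match:
  147.184.226.0/27 (147.184.226.0 - 147.184.226.31) does not contain 147.184.194.1
  147.176.194.0/26 (147.176.194.0 - 147.176.194.63) does not contain 147.184.194.1
  147.184.194.128/26 (147.184.194.128 - 147.184.194.191) does not contain 147.184.194.1
  147.184.194.128/25 (147.184.194.128 - 147.184.194.255) does not contain 147.184.194.1
Longest matching prefix is /24 -> interface em5.

em5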